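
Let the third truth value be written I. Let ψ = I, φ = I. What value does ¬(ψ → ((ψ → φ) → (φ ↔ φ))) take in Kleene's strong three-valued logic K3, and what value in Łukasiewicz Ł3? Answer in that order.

I; F

In Kleene's strong three-valued logic K3: ψ → φ = I → I = I  [¬I ∨ I]
φ ↔ φ = I ↔ I = I
(ψ → φ) → (φ ↔ φ) = I → I = I
ψ → ((ψ → φ) → (φ ↔ φ)) = I → I = I
¬(ψ → ((ψ → φ) → (φ ↔ φ))) = ¬I = I
In Łukasiewicz Ł3: ψ → φ = I → I = T  [min(1, 1−½+½)]
φ ↔ φ = I ↔ I = T
(ψ → φ) → (φ ↔ φ) = T → T = T
ψ → ((ψ → φ) → (φ ↔ φ)) = I → T = T
¬(ψ → ((ψ → φ) → (φ ↔ φ))) = ¬T = F
They differ because Kleene's strong three-valued logic K3 and Łukasiewicz Ł3 treat I differently under implication.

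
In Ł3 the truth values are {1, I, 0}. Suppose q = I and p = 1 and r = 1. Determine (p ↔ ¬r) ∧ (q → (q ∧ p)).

0

¬r = ¬1 = 0
p ↔ ¬r = 1 ↔ 0 = 0
q ∧ p = I ∧ 1 = I
q → (q ∧ p) = I → I = 1
(p ↔ ¬r) ∧ (q → (q ∧ p)) = 0 ∧ 1 = 0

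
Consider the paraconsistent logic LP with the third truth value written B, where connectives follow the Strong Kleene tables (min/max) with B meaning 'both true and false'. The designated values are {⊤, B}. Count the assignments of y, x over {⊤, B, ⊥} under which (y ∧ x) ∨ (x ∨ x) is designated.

6

Of the 9 assignments, 6 give a value in {⊤, B}.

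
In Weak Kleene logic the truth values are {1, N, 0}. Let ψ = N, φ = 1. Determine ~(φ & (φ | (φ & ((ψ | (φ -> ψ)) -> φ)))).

φ -> ψ = 1 -> N = N  [any arg is the third value ⇒ result is the third value]
ψ | (φ -> ψ) = N | N = N
(ψ | (φ -> ψ)) -> φ = N -> 1 = N
φ & ((ψ | (φ -> ψ)) -> φ) = 1 & N = N
φ | (φ & ((ψ | (φ -> ψ)) -> φ)) = 1 | N = N
φ & (φ | (φ & ((ψ | (φ -> ψ)) -> φ))) = 1 & N = N
~(φ & (φ | (φ & ((ψ | (φ -> ψ)) -> φ)))) = ~N = N

N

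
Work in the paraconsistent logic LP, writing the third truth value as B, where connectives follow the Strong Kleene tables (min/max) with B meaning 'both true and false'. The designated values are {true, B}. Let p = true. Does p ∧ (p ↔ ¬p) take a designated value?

No

¬p = ¬true = false
p ↔ ¬p = true ↔ false = false
p ∧ (p ↔ ¬p) = true ∧ false = false
false ∉ {true, B}.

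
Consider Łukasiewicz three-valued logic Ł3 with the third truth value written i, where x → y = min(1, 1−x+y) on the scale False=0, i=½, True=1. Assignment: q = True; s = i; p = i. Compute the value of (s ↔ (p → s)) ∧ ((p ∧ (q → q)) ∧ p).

i

p → s = i → i = True  [min(1, 1−½+½)]
s ↔ (p → s) = i ↔ True = i
q → q = True → True = True
p ∧ (q → q) = i ∧ True = i
(p ∧ (q → q)) ∧ p = i ∧ i = i
(s ↔ (p → s)) ∧ ((p ∧ (q → q)) ∧ p) = i ∧ i = i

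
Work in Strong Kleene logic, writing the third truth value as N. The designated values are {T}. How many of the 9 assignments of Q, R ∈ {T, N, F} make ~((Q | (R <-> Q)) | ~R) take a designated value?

1

Designated under: (Q=F, R=T).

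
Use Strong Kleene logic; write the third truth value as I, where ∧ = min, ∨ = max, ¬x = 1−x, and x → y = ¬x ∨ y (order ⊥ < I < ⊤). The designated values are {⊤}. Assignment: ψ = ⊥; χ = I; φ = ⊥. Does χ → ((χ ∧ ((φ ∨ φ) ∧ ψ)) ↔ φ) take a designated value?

φ ∨ φ = ⊥ ∨ ⊥ = ⊥
(φ ∨ φ) ∧ ψ = ⊥ ∧ ⊥ = ⊥
χ ∧ ((φ ∨ φ) ∧ ψ) = I ∧ ⊥ = ⊥
(χ ∧ ((φ ∨ φ) ∧ ψ)) ↔ φ = ⊥ ↔ ⊥ = ⊤
χ → ((χ ∧ ((φ ∨ φ) ∧ ψ)) ↔ φ) = I → ⊤ = ⊤  [¬I ∨ ⊤]
⊤ ∈ {⊤}.

Yes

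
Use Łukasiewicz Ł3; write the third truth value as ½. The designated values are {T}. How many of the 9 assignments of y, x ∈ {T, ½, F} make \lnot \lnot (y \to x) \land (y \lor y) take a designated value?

Designated under: (y=T, x=T).

1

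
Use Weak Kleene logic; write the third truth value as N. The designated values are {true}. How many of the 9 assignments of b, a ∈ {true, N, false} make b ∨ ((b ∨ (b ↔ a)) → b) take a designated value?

3

Designated under: (b=true, a=true); (b=true, a=false); (b=false, a=true).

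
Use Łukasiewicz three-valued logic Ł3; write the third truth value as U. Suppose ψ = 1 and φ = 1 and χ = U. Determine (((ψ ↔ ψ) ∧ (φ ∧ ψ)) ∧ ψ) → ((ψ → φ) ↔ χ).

U

ψ ↔ ψ = 1 ↔ 1 = 1
φ ∧ ψ = 1 ∧ 1 = 1
(ψ ↔ ψ) ∧ (φ ∧ ψ) = 1 ∧ 1 = 1
((ψ ↔ ψ) ∧ (φ ∧ ψ)) ∧ ψ = 1 ∧ 1 = 1
ψ → φ = 1 → 1 = 1
(ψ → φ) ↔ χ = 1 ↔ U = U
(((ψ ↔ ψ) ∧ (φ ∧ ψ)) ∧ ψ) → ((ψ → φ) ↔ χ) = 1 → U = U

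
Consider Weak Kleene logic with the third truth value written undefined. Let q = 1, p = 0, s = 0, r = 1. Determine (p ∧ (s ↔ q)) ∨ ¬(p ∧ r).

s ↔ q = 0 ↔ 1 = 0
p ∧ (s ↔ q) = 0 ∧ 0 = 0
p ∧ r = 0 ∧ 1 = 0
¬(p ∧ r) = ¬0 = 1
(p ∧ (s ↔ q)) ∨ ¬(p ∧ r) = 0 ∨ 1 = 1

1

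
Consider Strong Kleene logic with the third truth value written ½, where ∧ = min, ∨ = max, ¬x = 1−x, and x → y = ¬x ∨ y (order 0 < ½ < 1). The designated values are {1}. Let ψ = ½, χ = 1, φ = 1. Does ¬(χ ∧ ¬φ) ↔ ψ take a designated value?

No

¬φ = ¬1 = 0
χ ∧ ¬φ = 1 ∧ 0 = 0
¬(χ ∧ ¬φ) = ¬0 = 1
¬(χ ∧ ¬φ) ↔ ψ = 1 ↔ ½ = ½
½ ∉ {1}.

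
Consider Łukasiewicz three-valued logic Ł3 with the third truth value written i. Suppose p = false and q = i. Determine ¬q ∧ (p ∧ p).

false

¬q = ¬i = i
p ∧ p = false ∧ false = false
¬q ∧ (p ∧ p) = i ∧ false = false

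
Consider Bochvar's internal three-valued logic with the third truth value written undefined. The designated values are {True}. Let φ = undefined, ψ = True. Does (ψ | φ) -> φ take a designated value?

ψ | φ = True | undefined = undefined
(ψ | φ) -> φ = undefined -> undefined = undefined  [any arg is the third value ⇒ result is the third value]
undefined ∉ {True}.

No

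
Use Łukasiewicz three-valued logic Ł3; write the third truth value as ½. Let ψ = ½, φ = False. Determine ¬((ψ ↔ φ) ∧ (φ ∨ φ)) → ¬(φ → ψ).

ψ ↔ φ = ½ ↔ False = ½  [1 − |½−0|]
φ ∨ φ = False ∨ False = False
(ψ ↔ φ) ∧ (φ ∨ φ) = ½ ∧ False = False
¬((ψ ↔ φ) ∧ (φ ∨ φ)) = ¬False = True
φ → ψ = False → ½ = True
¬(φ → ψ) = ¬True = False
¬((ψ ↔ φ) ∧ (φ ∨ φ)) → ¬(φ → ψ) = True → False = False

False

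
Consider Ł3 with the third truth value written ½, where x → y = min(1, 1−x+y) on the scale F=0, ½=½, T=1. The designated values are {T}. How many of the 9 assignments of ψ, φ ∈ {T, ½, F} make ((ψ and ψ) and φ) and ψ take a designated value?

1

Designated under: (ψ=T, φ=T).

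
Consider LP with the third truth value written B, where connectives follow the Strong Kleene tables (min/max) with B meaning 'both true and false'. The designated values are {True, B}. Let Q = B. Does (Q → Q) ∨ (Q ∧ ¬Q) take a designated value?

Yes

Q → Q = B → B = B  [¬B ∨ B]
¬Q = ¬B = B
Q ∧ ¬Q = B ∧ B = B
(Q → Q) ∨ (Q ∧ ¬Q) = B ∨ B = B
B ∈ {True, B}.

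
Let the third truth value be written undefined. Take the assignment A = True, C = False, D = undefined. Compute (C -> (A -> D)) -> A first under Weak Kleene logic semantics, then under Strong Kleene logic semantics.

In Weak Kleene logic: A -> D = True -> undefined = undefined  [any arg is the third value ⇒ result is the third value]
C -> (A -> D) = False -> undefined = undefined
(C -> (A -> D)) -> A = undefined -> True = undefined
In Strong Kleene logic: A -> D = True -> undefined = undefined  [~True | undefined]
C -> (A -> D) = False -> undefined = True
(C -> (A -> D)) -> A = True -> True = True
They differ because Weak Kleene logic and Strong Kleene logic treat undefined differently under the binary connectives.

undefined; True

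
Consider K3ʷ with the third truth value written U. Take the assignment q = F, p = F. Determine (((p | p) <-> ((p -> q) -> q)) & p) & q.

p | p = F | F = F
p -> q = F -> F = T
(p -> q) -> q = T -> F = F
(p | p) <-> ((p -> q) -> q) = F <-> F = T
((p | p) <-> ((p -> q) -> q)) & p = T & F = F
(((p | p) <-> ((p -> q) -> q)) & p) & q = F & F = F

F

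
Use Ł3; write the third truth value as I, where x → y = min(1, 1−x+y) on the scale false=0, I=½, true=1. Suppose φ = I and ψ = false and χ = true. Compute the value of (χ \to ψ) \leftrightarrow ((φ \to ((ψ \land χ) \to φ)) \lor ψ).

false

χ \to ψ = true \to false = false
ψ \land χ = false \land true = false
(ψ \land χ) \to φ = false \to I = true
φ \to ((ψ \land χ) \to φ) = I \to true = true
(φ \to ((ψ \land χ) \to φ)) \lor ψ = true \lor false = true
(χ \to ψ) \leftrightarrow ((φ \to ((ψ \land χ) \to φ)) \lor ψ) = false \leftrightarrow true = false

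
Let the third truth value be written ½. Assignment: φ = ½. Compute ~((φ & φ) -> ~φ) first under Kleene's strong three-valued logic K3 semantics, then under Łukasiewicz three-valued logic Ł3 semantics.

In Kleene's strong three-valued logic K3: φ & φ = ½ & ½ = ½
~φ = ~½ = ½
(φ & φ) -> ~φ = ½ -> ½ = ½  [~½ | ½]
~((φ & φ) -> ~φ) = ~½ = ½
In Łukasiewicz three-valued logic Ł3: φ & φ = ½ & ½ = ½
~φ = ~½ = ½
(φ & φ) -> ~φ = ½ -> ½ = true  [min(1, 1−½+½)]
~((φ & φ) -> ~φ) = ~true = false
They differ because Kleene's strong three-valued logic K3 and Łukasiewicz three-valued logic Ł3 treat ½ differently under implication.

½; false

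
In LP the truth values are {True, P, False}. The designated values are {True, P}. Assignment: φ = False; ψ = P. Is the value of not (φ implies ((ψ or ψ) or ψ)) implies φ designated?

Yes

ψ or ψ = P or P = P
(ψ or ψ) or ψ = P or P = P
φ implies ((ψ or ψ) or ψ) = False implies P = True  [not False or P]
not (φ implies ((ψ or ψ) or ψ)) = not True = False
not (φ implies ((ψ or ψ) or ψ)) implies φ = False implies False = True
True ∈ {True, P}.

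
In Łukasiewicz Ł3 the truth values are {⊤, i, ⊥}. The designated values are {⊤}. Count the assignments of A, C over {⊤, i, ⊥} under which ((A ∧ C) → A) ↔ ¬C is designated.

Designated under: (A=⊤, C=⊥); (A=i, C=⊥); (A=⊥, C=⊥).

3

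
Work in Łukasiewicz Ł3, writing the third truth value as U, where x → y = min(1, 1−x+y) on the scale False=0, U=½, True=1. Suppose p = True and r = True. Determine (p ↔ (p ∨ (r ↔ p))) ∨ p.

True

r ↔ p = True ↔ True = True
p ∨ (r ↔ p) = True ∨ True = True
p ↔ (p ∨ (r ↔ p)) = True ↔ True = True
(p ↔ (p ∨ (r ↔ p))) ∨ p = True ∨ True = True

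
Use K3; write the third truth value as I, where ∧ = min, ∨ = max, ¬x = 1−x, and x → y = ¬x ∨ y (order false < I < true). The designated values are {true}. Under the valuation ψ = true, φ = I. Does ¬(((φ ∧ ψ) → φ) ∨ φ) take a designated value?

No

φ ∧ ψ = I ∧ true = I
(φ ∧ ψ) → φ = I → I = I  [¬I ∨ I]
((φ ∧ ψ) → φ) ∨ φ = I ∨ I = I
¬(((φ ∧ ψ) → φ) ∨ φ) = ¬I = I
I ∉ {true}.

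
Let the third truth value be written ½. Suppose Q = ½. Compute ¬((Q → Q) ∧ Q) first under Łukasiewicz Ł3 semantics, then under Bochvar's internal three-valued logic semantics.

In Łukasiewicz Ł3: Q → Q = ½ → ½ = true  [min(1, 1−½+½)]
(Q → Q) ∧ Q = true ∧ ½ = ½
¬((Q → Q) ∧ Q) = ¬½ = ½
In Bochvar's internal three-valued logic: Q → Q = ½ → ½ = ½
(Q → Q) ∧ Q = ½ ∧ ½ = ½
¬((Q → Q) ∧ Q) = ¬½ = ½

½; ½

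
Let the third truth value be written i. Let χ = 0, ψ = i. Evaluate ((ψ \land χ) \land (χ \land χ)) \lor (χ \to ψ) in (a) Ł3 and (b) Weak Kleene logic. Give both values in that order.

In Ł3: ψ \land χ = i \land 0 = 0
χ \land χ = 0 \land 0 = 0
(ψ \land χ) \land (χ \land χ) = 0 \land 0 = 0
χ \to ψ = 0 \to i = 1  [min(1, 1−0+½)]
((ψ \land χ) \land (χ \land χ)) \lor (χ \to ψ) = 0 \lor 1 = 1
In Weak Kleene logic: ψ \land χ = i \land 0 = i
χ \land χ = 0 \land 0 = 0
(ψ \land χ) \land (χ \land χ) = i \land 0 = i
χ \to ψ = 0 \to i = i  [any arg is the third value ⇒ result is the third value]
((ψ \land χ) \land (χ \land χ)) \lor (χ \to ψ) = i \lor i = i
They differ because Ł3 and Weak Kleene logic treat i differently under the binary connectives.

1; i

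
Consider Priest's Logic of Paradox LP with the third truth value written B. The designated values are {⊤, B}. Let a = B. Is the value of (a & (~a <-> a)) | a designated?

Yes

~a = ~B = B
~a <-> a = B <-> B = B
a & (~a <-> a) = B & B = B
(a & (~a <-> a)) | a = B | B = B
B ∈ {⊤, B}.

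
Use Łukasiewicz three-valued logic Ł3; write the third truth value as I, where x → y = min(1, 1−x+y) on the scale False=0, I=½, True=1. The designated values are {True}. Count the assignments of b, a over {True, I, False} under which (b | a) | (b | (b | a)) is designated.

Of the 9 assignments, 5 give a value in {True}.

5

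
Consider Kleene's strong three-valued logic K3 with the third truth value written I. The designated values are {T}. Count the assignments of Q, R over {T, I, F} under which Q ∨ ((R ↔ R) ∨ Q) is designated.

Of the 9 assignments, 7 give a value in {T}.

7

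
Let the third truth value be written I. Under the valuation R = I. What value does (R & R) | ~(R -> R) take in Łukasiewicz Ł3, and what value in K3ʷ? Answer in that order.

In Łukasiewicz Ł3: R & R = I & I = I
R -> R = I -> I = true  [min(1, 1−½+½)]
~(R -> R) = ~true = false
(R & R) | ~(R -> R) = I | false = I
In K3ʷ: R & R = I & I = I
R -> R = I -> I = I
~(R -> R) = ~I = I
(R & R) | ~(R -> R) = I | I = I

I; I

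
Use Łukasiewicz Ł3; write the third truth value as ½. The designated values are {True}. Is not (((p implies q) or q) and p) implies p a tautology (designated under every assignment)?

No

Countermodel: p=False, q=True gives False, which is not designated.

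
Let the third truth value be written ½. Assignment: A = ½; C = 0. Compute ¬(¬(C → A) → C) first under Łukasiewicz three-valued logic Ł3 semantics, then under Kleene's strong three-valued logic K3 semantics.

0; 0

In Łukasiewicz three-valued logic Ł3: C → A = 0 → ½ = 1  [min(1, 1−0+½)]
¬(C → A) = ¬1 = 0
¬(C → A) → C = 0 → 0 = 1
¬(¬(C → A) → C) = ¬1 = 0
In Kleene's strong three-valued logic K3: C → A = 0 → ½ = 1  [¬0 ∨ ½]
¬(C → A) = ¬1 = 0
¬(C → A) → C = 0 → 0 = 1
¬(¬(C → A) → C) = ¬1 = 0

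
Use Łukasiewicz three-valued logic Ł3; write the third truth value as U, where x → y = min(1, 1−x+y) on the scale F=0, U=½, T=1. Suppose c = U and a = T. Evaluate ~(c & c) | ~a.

U

c & c = U & U = U
~(c & c) = ~U = U
~a = ~T = F
~(c & c) | ~a = U | F = U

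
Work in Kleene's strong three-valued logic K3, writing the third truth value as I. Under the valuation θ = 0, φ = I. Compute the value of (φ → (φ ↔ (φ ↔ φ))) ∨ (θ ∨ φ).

I

φ ↔ φ = I ↔ I = I
φ ↔ (φ ↔ φ) = I ↔ I = I
φ → (φ ↔ (φ ↔ φ)) = I → I = I  [¬I ∨ I]
θ ∨ φ = 0 ∨ I = I
(φ → (φ ↔ (φ ↔ φ))) ∨ (θ ∨ φ) = I ∨ I = I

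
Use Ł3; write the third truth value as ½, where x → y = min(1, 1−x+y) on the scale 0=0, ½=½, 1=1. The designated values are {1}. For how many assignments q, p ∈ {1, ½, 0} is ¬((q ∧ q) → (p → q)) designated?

0

Of the 9 assignments, 0 give a value in {1}.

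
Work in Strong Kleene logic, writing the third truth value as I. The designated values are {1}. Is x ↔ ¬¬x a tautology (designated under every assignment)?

No

Countermodel: x=I gives I, which is not designated.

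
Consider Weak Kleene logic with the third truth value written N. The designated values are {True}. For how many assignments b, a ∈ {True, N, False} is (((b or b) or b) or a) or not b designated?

4

Designated under: (b=True, a=True); (b=True, a=False); (b=False, a=True); (b=False, a=False).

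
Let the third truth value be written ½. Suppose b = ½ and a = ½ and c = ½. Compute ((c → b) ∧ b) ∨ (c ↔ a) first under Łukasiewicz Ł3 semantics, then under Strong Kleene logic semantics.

1; ½

In Łukasiewicz Ł3: c → b = ½ → ½ = 1  [min(1, 1−½+½)]
(c → b) ∧ b = 1 ∧ ½ = ½
c ↔ a = ½ ↔ ½ = 1
((c → b) ∧ b) ∨ (c ↔ a) = ½ ∨ 1 = 1
In Strong Kleene logic: c → b = ½ → ½ = ½
(c → b) ∧ b = ½ ∧ ½ = ½
c ↔ a = ½ ↔ ½ = ½
((c → b) ∧ b) ∨ (c ↔ a) = ½ ∨ ½ = ½
They differ because Łukasiewicz Ł3 and Strong Kleene logic treat ½ differently under implication.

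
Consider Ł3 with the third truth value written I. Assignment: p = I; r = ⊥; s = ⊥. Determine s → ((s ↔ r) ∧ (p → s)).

⊤

s ↔ r = ⊥ ↔ ⊥ = ⊤
p → s = I → ⊥ = I
(s ↔ r) ∧ (p → s) = ⊤ ∧ I = I
s → ((s ↔ r) ∧ (p → s)) = ⊥ → I = ⊤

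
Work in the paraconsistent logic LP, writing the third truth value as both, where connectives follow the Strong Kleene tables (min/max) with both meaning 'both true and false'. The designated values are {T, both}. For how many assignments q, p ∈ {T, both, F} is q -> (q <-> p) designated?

8

Of the 9 assignments, 8 give a value in {T, both}.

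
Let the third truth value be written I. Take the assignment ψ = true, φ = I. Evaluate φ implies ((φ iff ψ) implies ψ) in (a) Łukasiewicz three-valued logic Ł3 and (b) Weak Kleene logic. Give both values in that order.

In Łukasiewicz three-valued logic Ł3: φ iff ψ = I iff true = I
(φ iff ψ) implies ψ = I implies true = true
φ implies ((φ iff ψ) implies ψ) = I implies true = true
In Weak Kleene logic: φ iff ψ = I iff true = I
(φ iff ψ) implies ψ = I implies true = I
φ implies ((φ iff ψ) implies ψ) = I implies I = I
They differ because Łukasiewicz three-valued logic Ł3 and Weak Kleene logic treat I differently under the binary connectives.

true; I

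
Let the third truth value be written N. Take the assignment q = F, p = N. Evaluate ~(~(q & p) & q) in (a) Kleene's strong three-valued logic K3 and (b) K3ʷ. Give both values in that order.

In Kleene's strong three-valued logic K3: q & p = F & N = F
~(q & p) = ~F = T
~(q & p) & q = T & F = F
~(~(q & p) & q) = ~F = T
In K3ʷ: q & p = F & N = N
~(q & p) = ~N = N
~(q & p) & q = N & F = N
~(~(q & p) & q) = ~N = N
They differ because Kleene's strong three-valued logic K3 and K3ʷ treat N differently under the binary connectives.

T; N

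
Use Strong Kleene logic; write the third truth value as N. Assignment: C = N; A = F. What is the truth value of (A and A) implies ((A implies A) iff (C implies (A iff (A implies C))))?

A and A = F and F = F
A implies A = F implies F = T
A implies C = F implies N = T
A iff (A implies C) = F iff T = F
C implies (A iff (A implies C)) = N implies F = N
(A implies A) iff (C implies (A iff (A implies C))) = T iff N = N
(A and A) implies ((A implies A) iff (C implies (A iff (A implies C)))) = F implies N = T

T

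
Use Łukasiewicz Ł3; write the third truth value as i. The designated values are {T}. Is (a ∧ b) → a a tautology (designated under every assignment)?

Every assignment of a, b over {T, i, F} gives a value in {T}.
In particular, with a=i, b=i: (a ∧ b) → a = T.

Yes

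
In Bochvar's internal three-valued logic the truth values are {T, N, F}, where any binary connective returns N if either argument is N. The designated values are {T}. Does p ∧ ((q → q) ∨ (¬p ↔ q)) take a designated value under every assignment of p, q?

No

Countermodel: p=T, q=N gives N, which is not designated.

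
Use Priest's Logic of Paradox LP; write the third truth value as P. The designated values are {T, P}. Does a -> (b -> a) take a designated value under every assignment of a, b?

Yes

Every assignment of a, b over {T, P, F} gives a value in {T, P}.
In particular, with a=P, b=P: a -> (b -> a) = P.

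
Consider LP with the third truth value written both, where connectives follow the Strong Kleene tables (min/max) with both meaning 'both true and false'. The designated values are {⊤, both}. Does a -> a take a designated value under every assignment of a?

Every assignment of a over {⊤, both, ⊥} gives a value in {⊤, both}.
In particular, with a=both: a -> a = both.

Yes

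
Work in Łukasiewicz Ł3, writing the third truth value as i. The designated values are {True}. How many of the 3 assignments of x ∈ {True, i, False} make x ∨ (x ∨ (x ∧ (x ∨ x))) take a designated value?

1

x=True: True ✓
x=i: i ·
x=False: False ·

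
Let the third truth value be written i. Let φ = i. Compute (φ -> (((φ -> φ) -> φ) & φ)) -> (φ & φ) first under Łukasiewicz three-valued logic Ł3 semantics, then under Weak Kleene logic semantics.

In Łukasiewicz three-valued logic Ł3: φ -> φ = i -> i = ⊤  [min(1, 1−½+½)]
(φ -> φ) -> φ = ⊤ -> i = i
((φ -> φ) -> φ) & φ = i & i = i
φ -> (((φ -> φ) -> φ) & φ) = i -> i = ⊤
φ & φ = i & i = i
(φ -> (((φ -> φ) -> φ) & φ)) -> (φ & φ) = ⊤ -> i = i
In Weak Kleene logic: φ -> φ = i -> i = i
(φ -> φ) -> φ = i -> i = i
((φ -> φ) -> φ) & φ = i & i = i
φ -> (((φ -> φ) -> φ) & φ) = i -> i = i
φ & φ = i & i = i
(φ -> (((φ -> φ) -> φ) & φ)) -> (φ & φ) = i -> i = i

i; i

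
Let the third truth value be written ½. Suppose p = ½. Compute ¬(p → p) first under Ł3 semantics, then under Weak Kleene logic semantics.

false; ½

In Ł3: p → p = ½ → ½ = true  [min(1, 1−½+½)]
¬(p → p) = ¬true = false
In Weak Kleene logic: p → p = ½ → ½ = ½
¬(p → p) = ¬½ = ½
They differ because Ł3 and Weak Kleene logic treat ½ differently under the binary connectives.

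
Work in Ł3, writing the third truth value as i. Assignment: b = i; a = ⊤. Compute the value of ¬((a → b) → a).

⊥

a → b = ⊤ → i = i
(a → b) → a = i → ⊤ = ⊤
¬((a → b) → a) = ¬⊤ = ⊥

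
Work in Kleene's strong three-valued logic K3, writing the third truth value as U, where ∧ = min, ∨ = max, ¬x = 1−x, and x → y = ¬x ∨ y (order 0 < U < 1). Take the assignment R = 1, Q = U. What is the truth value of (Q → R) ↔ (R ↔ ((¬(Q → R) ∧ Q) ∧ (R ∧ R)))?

Q → R = U → 1 = 1  [¬U ∨ 1]
Q → R = U → 1 = 1
¬(Q → R) = ¬1 = 0
¬(Q → R) ∧ Q = 0 ∧ U = 0
R ∧ R = 1 ∧ 1 = 1
(¬(Q → R) ∧ Q) ∧ (R ∧ R) = 0 ∧ 1 = 0
R ↔ ((¬(Q → R) ∧ Q) ∧ (R ∧ R)) = 1 ↔ 0 = 0
(Q → R) ↔ (R ↔ ((¬(Q → R) ∧ Q) ∧ (R ∧ R))) = 1 ↔ 0 = 0

0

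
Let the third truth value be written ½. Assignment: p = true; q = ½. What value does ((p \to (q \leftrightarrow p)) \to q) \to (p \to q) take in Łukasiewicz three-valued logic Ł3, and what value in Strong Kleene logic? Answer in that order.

½; ½

In Łukasiewicz three-valued logic Ł3: q \leftrightarrow p = ½ \leftrightarrow true = ½  [1 − |½−1|]
p \to (q \leftrightarrow p) = true \to ½ = ½
(p \to (q \leftrightarrow p)) \to q = ½ \to ½ = true
p \to q = true \to ½ = ½
((p \to (q \leftrightarrow p)) \to q) \to (p \to q) = true \to ½ = ½
In Strong Kleene logic: q \leftrightarrow p = ½ \leftrightarrow true = ½
p \to (q \leftrightarrow p) = true \to ½ = ½
(p \to (q \leftrightarrow p)) \to q = ½ \to ½ = ½
p \to q = true \to ½ = ½
((p \to (q \leftrightarrow p)) \to q) \to (p \to q) = ½ \to ½ = ½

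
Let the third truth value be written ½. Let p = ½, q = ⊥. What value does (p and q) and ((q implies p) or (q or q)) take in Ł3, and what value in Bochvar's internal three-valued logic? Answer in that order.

In Ł3: p and q = ½ and ⊥ = ⊥
q implies p = ⊥ implies ½ = ⊤  [min(1, 1−0+½)]
q or q = ⊥ or ⊥ = ⊥
(q implies p) or (q or q) = ⊤ or ⊥ = ⊤
(p and q) and ((q implies p) or (q or q)) = ⊥ and ⊤ = ⊥
In Bochvar's internal three-valued logic: p and q = ½ and ⊥ = ½
q implies p = ⊥ implies ½ = ½  [any arg is the third value ⇒ result is the third value]
q or q = ⊥ or ⊥ = ⊥
(q implies p) or (q or q) = ½ or ⊥ = ½
(p and q) and ((q implies p) or (q or q)) = ½ and ½ = ½
They differ because Ł3 and Bochvar's internal three-valued logic treat ½ differently under the binary connectives.

⊥; ½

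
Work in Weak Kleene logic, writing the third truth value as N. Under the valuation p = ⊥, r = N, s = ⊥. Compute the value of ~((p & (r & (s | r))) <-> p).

s | r = ⊥ | N = N
r & (s | r) = N & N = N
p & (r & (s | r)) = ⊥ & N = N
(p & (r & (s | r))) <-> p = N <-> ⊥ = N
~((p & (r & (s | r))) <-> p) = ~N = N

N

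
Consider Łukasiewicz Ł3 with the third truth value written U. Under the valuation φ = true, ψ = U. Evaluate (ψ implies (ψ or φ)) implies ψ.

U

ψ or φ = U or true = true
ψ implies (ψ or φ) = U implies true = true  [min(1, 1−½+1)]
(ψ implies (ψ or φ)) implies ψ = true implies U = U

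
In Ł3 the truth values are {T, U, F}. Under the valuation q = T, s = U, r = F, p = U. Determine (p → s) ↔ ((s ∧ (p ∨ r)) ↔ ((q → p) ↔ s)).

U

p → s = U → U = T  [min(1, 1−½+½)]
p ∨ r = U ∨ F = U
s ∧ (p ∨ r) = U ∧ U = U
q → p = T → U = U
(q → p) ↔ s = U ↔ U = T
(s ∧ (p ∨ r)) ↔ ((q → p) ↔ s) = U ↔ T = U
(p → s) ↔ ((s ∧ (p ∨ r)) ↔ ((q → p) ↔ s)) = T ↔ U = U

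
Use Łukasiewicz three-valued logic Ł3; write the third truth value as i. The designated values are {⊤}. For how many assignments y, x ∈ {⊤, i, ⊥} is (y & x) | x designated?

3

Designated under: (y=⊤, x=⊤); (y=i, x=⊤); (y=⊥, x=⊤).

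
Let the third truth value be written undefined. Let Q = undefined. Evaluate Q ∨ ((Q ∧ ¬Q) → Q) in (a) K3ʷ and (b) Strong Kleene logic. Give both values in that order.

undefined; undefined

In K3ʷ: ¬Q = ¬undefined = undefined
Q ∧ ¬Q = undefined ∧ undefined = undefined
(Q ∧ ¬Q) → Q = undefined → undefined = undefined  [any arg is the third value ⇒ result is the third value]
Q ∨ ((Q ∧ ¬Q) → Q) = undefined ∨ undefined = undefined
In Strong Kleene logic: ¬Q = ¬undefined = undefined
Q ∧ ¬Q = undefined ∧ undefined = undefined
(Q ∧ ¬Q) → Q = undefined → undefined = undefined  [¬undefined ∨ undefined]
Q ∨ ((Q ∧ ¬Q) → Q) = undefined ∨ undefined = undefined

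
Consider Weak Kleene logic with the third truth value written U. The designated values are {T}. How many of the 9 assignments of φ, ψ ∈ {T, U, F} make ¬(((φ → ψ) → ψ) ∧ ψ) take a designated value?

Designated under: (φ=T, ψ=F); (φ=F, ψ=F).

2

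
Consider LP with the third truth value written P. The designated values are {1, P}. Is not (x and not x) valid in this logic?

Every assignment of x over {1, P, 0} gives a value in {1, P}.
In particular, with x=P: not (x and not x) = P.

Yes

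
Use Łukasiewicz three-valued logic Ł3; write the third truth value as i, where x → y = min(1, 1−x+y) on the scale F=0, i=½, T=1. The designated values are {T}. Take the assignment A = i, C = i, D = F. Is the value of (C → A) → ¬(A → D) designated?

No

C → A = i → i = T  [min(1, 1−½+½)]
A → D = i → F = i
¬(A → D) = ¬i = i
(C → A) → ¬(A → D) = T → i = i
i ∉ {T}.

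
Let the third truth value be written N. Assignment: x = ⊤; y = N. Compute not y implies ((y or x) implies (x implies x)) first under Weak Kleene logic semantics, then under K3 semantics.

In Weak Kleene logic: not y = not N = N
y or x = N or ⊤ = N
x implies x = ⊤ implies ⊤ = ⊤
(y or x) implies (x implies x) = N implies ⊤ = N  [any arg is the third value ⇒ result is the third value]
not y implies ((y or x) implies (x implies x)) = N implies N = N
In K3: not y = not N = N
y or x = N or ⊤ = ⊤
x implies x = ⊤ implies ⊤ = ⊤
(y or x) implies (x implies x) = ⊤ implies ⊤ = ⊤
not y implies ((y or x) implies (x implies x)) = N implies ⊤ = ⊤  [not N or ⊤]
They differ because Weak Kleene logic and K3 treat N differently under the binary connectives.

N; ⊤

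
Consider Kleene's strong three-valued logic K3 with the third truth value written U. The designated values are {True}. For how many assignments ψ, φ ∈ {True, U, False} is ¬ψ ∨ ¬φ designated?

5

Of the 9 assignments, 5 give a value in {True}.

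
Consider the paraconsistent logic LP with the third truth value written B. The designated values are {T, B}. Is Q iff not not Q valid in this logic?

Yes

Every assignment of Q over {T, B, F} gives a value in {T, B}.
In particular, with Q=B: Q iff not not Q = B.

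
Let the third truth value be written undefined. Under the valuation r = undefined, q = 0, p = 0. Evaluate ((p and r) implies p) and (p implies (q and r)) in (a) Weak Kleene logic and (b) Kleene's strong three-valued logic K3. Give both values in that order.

In Weak Kleene logic: p and r = 0 and undefined = undefined
(p and r) implies p = undefined implies 0 = undefined
q and r = 0 and undefined = undefined
p implies (q and r) = 0 implies undefined = undefined
((p and r) implies p) and (p implies (q and r)) = undefined and undefined = undefined
In Kleene's strong three-valued logic K3: p and r = 0 and undefined = 0
(p and r) implies p = 0 implies 0 = 1
q and r = 0 and undefined = 0
p implies (q and r) = 0 implies 0 = 1
((p and r) implies p) and (p implies (q and r)) = 1 and 1 = 1
They differ because Weak Kleene logic and Kleene's strong three-valued logic K3 treat undefined differently under the binary connectives.

undefined; 1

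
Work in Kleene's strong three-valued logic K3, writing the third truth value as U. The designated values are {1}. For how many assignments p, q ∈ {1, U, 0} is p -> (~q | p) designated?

Of the 9 assignments, 7 give a value in {1}.

7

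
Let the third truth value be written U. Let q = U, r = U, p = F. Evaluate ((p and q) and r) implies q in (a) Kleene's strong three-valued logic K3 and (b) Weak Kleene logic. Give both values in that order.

T; U

In Kleene's strong three-valued logic K3: p and q = F and U = F
(p and q) and r = F and U = F
((p and q) and r) implies q = F implies U = T  [not F or U]
In Weak Kleene logic: p and q = F and U = U
(p and q) and r = U and U = U
((p and q) and r) implies q = U implies U = U
They differ because Kleene's strong three-valued logic K3 and Weak Kleene logic treat U differently under the binary connectives.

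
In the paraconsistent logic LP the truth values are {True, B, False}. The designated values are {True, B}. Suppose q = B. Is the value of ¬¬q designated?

Yes

¬q = ¬B = B
¬¬q = ¬B = B
B ∈ {True, B}.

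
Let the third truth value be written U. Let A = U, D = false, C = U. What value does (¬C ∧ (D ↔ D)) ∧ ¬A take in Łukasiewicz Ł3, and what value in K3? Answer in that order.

In Łukasiewicz Ł3: ¬C = ¬U = U
D ↔ D = false ↔ false = true
¬C ∧ (D ↔ D) = U ∧ true = U
¬A = ¬U = U
(¬C ∧ (D ↔ D)) ∧ ¬A = U ∧ U = U
In K3: ¬C = ¬U = U
D ↔ D = false ↔ false = true
¬C ∧ (D ↔ D) = U ∧ true = U
¬A = ¬U = U
(¬C ∧ (D ↔ D)) ∧ ¬A = U ∧ U = U

U; U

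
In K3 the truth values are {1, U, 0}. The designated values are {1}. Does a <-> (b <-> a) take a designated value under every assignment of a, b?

Countermodel: a=1, b=U gives U, which is not designated.

No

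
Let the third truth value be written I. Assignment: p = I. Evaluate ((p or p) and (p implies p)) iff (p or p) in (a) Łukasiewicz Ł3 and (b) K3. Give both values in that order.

In Łukasiewicz Ł3: p or p = I or I = I
p implies p = I implies I = True  [min(1, 1−½+½)]
(p or p) and (p implies p) = I and True = I
p or p = I or I = I
((p or p) and (p implies p)) iff (p or p) = I iff I = True
In K3: p or p = I or I = I
p implies p = I implies I = I  [not I or I]
(p or p) and (p implies p) = I and I = I
p or p = I or I = I
((p or p) and (p implies p)) iff (p or p) = I iff I = I
They differ because Łukasiewicz Ł3 and K3 treat I differently under implication.

True; I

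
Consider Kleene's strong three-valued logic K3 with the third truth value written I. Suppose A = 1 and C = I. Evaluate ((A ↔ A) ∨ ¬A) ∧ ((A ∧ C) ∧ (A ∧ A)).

A ↔ A = 1 ↔ 1 = 1
¬A = ¬1 = 0
(A ↔ A) ∨ ¬A = 1 ∨ 0 = 1
A ∧ C = 1 ∧ I = I
A ∧ A = 1 ∧ 1 = 1
(A ∧ C) ∧ (A ∧ A) = I ∧ 1 = I
((A ↔ A) ∨ ¬A) ∧ ((A ∧ C) ∧ (A ∧ A)) = 1 ∧ I = I

I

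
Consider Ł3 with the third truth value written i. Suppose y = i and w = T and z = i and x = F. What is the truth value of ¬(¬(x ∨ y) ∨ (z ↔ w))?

i

x ∨ y = F ∨ i = i
¬(x ∨ y) = ¬i = i
z ↔ w = i ↔ T = i  [1 − |½−1|]
¬(x ∨ y) ∨ (z ↔ w) = i ∨ i = i
¬(¬(x ∨ y) ∨ (z ↔ w)) = ¬i = i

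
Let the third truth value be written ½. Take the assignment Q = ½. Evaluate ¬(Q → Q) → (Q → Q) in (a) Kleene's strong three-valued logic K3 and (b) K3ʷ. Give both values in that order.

½; ½

In Kleene's strong three-valued logic K3: Q → Q = ½ → ½ = ½  [¬½ ∨ ½]
¬(Q → Q) = ¬½ = ½
Q → Q = ½ → ½ = ½
¬(Q → Q) → (Q → Q) = ½ → ½ = ½
In K3ʷ: Q → Q = ½ → ½ = ½  [any arg is the third value ⇒ result is the third value]
¬(Q → Q) = ¬½ = ½
Q → Q = ½ → ½ = ½
¬(Q → Q) → (Q → Q) = ½ → ½ = ½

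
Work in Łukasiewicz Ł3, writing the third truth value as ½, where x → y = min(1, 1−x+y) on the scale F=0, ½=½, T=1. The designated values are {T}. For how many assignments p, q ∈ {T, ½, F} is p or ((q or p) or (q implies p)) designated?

Of the 9 assignments, 8 give a value in {T}.

8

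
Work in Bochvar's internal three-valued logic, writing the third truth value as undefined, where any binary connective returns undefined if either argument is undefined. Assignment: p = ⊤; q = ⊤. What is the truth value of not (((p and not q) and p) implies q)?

⊥

not q = not ⊤ = ⊥
p and not q = ⊤ and ⊥ = ⊥
(p and not q) and p = ⊥ and ⊤ = ⊥
((p and not q) and p) implies q = ⊥ implies ⊤ = ⊤
not (((p and not q) and p) implies q) = not ⊤ = ⊥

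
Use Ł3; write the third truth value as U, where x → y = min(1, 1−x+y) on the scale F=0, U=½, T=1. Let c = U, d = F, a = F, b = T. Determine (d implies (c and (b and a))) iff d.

b and a = T and F = F
c and (b and a) = U and F = F
d implies (c and (b and a)) = F implies F = T
(d implies (c and (b and a))) iff d = T iff F = F

F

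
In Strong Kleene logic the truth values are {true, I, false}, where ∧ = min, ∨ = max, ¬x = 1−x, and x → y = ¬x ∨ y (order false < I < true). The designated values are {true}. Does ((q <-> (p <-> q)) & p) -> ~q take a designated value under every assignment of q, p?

No

Countermodel: q=true, p=true gives false, which is not designated.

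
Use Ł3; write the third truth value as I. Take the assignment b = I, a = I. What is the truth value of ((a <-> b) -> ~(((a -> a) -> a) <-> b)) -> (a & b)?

a <-> b = I <-> I = T
a -> a = I -> I = T
(a -> a) -> a = T -> I = I
((a -> a) -> a) <-> b = I <-> I = T
~(((a -> a) -> a) <-> b) = ~T = F
(a <-> b) -> ~(((a -> a) -> a) <-> b) = T -> F = F
a & b = I & I = I
((a <-> b) -> ~(((a -> a) -> a) <-> b)) -> (a & b) = F -> I = T

T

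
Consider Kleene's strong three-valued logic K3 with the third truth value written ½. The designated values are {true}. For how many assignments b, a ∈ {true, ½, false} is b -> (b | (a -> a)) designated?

8

Of the 9 assignments, 8 give a value in {true}.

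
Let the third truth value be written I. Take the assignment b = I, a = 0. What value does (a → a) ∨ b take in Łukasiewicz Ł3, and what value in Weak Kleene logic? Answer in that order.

In Łukasiewicz Ł3: a → a = 0 → 0 = 1
(a → a) ∨ b = 1 ∨ I = 1
In Weak Kleene logic: a → a = 0 → 0 = 1
(a → a) ∨ b = 1 ∨ I = I
They differ because Łukasiewicz Ł3 and Weak Kleene logic treat I differently under the binary connectives.

1; I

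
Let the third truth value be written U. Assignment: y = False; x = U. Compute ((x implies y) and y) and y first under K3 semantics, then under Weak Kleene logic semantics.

False; U

In K3: x implies y = U implies False = U  [not U or False]
(x implies y) and y = U and False = False
((x implies y) and y) and y = False and False = False
In Weak Kleene logic: x implies y = U implies False = U  [any arg is the third value ⇒ result is the third value]
(x implies y) and y = U and False = U
((x implies y) and y) and y = U and False = U
They differ because K3 and Weak Kleene logic treat U differently under the binary connectives.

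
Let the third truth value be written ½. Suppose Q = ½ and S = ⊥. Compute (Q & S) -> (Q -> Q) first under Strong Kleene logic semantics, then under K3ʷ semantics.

⊤; ½

In Strong Kleene logic: Q & S = ½ & ⊥ = ⊥
Q -> Q = ½ -> ½ = ½  [~½ | ½]
(Q & S) -> (Q -> Q) = ⊥ -> ½ = ⊤
In K3ʷ: Q & S = ½ & ⊥ = ½
Q -> Q = ½ -> ½ = ½  [any arg is the third value ⇒ result is the third value]
(Q & S) -> (Q -> Q) = ½ -> ½ = ½
They differ because Strong Kleene logic and K3ʷ treat ½ differently under the binary connectives.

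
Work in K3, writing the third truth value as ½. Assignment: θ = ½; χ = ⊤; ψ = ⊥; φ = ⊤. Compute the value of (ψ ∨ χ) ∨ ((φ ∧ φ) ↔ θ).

ψ ∨ χ = ⊥ ∨ ⊤ = ⊤
φ ∧ φ = ⊤ ∧ ⊤ = ⊤
(φ ∧ φ) ↔ θ = ⊤ ↔ ½ = ½
(ψ ∨ χ) ∨ ((φ ∧ φ) ↔ θ) = ⊤ ∨ ½ = ⊤

⊤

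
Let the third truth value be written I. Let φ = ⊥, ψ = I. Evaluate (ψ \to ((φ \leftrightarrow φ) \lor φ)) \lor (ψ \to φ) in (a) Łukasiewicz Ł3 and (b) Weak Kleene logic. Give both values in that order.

⊤; I

In Łukasiewicz Ł3: φ \leftrightarrow φ = ⊥ \leftrightarrow ⊥ = ⊤
(φ \leftrightarrow φ) \lor φ = ⊤ \lor ⊥ = ⊤
ψ \to ((φ \leftrightarrow φ) \lor φ) = I \to ⊤ = ⊤  [min(1, 1−½+1)]
ψ \to φ = I \to ⊥ = I
(ψ \to ((φ \leftrightarrow φ) \lor φ)) \lor (ψ \to φ) = ⊤ \lor I = ⊤
In Weak Kleene logic: φ \leftrightarrow φ = ⊥ \leftrightarrow ⊥ = ⊤
(φ \leftrightarrow φ) \lor φ = ⊤ \lor ⊥ = ⊤
ψ \to ((φ \leftrightarrow φ) \lor φ) = I \to ⊤ = I  [any arg is the third value ⇒ result is the third value]
ψ \to φ = I \to ⊥ = I
(ψ \to ((φ \leftrightarrow φ) \lor φ)) \lor (ψ \to φ) = I \lor I = I
They differ because Łukasiewicz Ł3 and Weak Kleene logic treat I differently under the binary connectives.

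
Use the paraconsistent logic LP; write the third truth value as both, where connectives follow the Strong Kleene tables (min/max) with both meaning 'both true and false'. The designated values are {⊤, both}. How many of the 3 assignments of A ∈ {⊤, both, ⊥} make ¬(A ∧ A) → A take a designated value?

A=⊤: ⊤ ✓
A=both: both ✓
A=⊥: ⊥ ·

2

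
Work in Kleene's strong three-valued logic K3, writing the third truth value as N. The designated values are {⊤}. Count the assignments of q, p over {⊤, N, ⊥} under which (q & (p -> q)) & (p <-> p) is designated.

Designated under: (q=⊤, p=⊤); (q=⊤, p=⊥).

2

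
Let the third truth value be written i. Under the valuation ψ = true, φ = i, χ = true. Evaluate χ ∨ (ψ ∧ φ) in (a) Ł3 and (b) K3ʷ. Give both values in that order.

true; i

In Ł3: ψ ∧ φ = true ∧ i = i
χ ∨ (ψ ∧ φ) = true ∨ i = true
In K3ʷ: ψ ∧ φ = true ∧ i = i
χ ∨ (ψ ∧ φ) = true ∨ i = i
They differ because Ł3 and K3ʷ treat i differently under the binary connectives.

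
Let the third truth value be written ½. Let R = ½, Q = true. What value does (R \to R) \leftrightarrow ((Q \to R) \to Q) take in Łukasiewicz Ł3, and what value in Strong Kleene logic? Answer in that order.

true; ½

In Łukasiewicz Ł3: R \to R = ½ \to ½ = true
Q \to R = true \to ½ = ½
(Q \to R) \to Q = ½ \to true = true
(R \to R) \leftrightarrow ((Q \to R) \to Q) = true \leftrightarrow true = true
In Strong Kleene logic: R \to R = ½ \to ½ = ½  [\lnot ½ \lor ½]
Q \to R = true \to ½ = ½
(Q \to R) \to Q = ½ \to true = true
(R \to R) \leftrightarrow ((Q \to R) \to Q) = ½ \leftrightarrow true = ½
They differ because Łukasiewicz Ł3 and Strong Kleene logic treat ½ differently under implication.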